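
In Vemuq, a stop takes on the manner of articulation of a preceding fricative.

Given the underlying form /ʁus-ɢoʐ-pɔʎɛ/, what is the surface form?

/ɢ/ is a voiced uvular stop. The preceding trigger /s/ is a fricative, so /ɢ/ must become a fricative as well.
Changing only its manner to fricative gives [ʁ] — the voiced uvular fricative.
The same rule applies at the second boundary: /p/ → [ɸ] next to /ʐ/.

[ʁusʁoʐɸɔʎɛ]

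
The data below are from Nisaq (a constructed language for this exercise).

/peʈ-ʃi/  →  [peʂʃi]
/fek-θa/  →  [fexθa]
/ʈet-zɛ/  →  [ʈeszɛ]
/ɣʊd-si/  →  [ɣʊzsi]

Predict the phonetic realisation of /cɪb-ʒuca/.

The data show regressive manner assimilation: /ʈ/ → [ʂ] before /ʃ/; /k/ → [x] before /θ/; /t/ → [s] before /z/; /d/ → [z] before /s/. In each pair only manner changes, matching the following consonant, while place and voice stay constant.
The rule targets /b/ (voiced bilabial stop), which sits before the trigger /ʒ/ (fricative).
Changing only its manner to fricative gives [β] — the voiced bilabial fricative.

[cɪβʒuca]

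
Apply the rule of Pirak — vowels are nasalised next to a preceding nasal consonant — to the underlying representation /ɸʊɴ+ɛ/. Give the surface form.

[ɸʊɴɛ̃]

/ɛ/ sits next to the nasal /ɴ/ and is therefore nasalised to [ɛ̃].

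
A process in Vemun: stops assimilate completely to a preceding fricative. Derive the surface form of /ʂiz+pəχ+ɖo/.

/p/ is the segment targeted by the rule; it sits immediately after /z/, so it assimilates completely and surfaces as [z].
The same rule applies at the second boundary: /ɖ/ → [χ] next to /χ/.

[ʂizzəχχo]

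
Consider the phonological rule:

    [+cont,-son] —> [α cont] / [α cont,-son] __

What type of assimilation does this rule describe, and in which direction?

progressive manner assimilation

The rule copies [cont] (continuancy) from the environment onto the target fricatives; since [±cont] encodes the stop/fricative manner contrast, the assimilating dimension is manner.
Since the environment is written before the underscore, the trigger precedes the target; the direction is progressive.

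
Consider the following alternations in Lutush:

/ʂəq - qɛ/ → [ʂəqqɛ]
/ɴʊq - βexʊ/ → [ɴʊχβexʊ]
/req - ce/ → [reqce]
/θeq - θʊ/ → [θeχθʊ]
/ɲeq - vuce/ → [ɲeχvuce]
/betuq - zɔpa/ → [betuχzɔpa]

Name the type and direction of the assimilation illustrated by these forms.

Underlying /q/ is realised as [χ] next to /β/; /β/ itself does not change.
/q/ is a stop while /β/ is a fricative; the output [χ] is a fricative, matching the trigger — so the feature that spreads is manner.
Place and voice are unchanged, so the assimilation is partial, not total.
Checking the remaining alternations: /q/ → [χ] before /θ/ (stop → fricative, matching a fricative); /q/ → [χ] before /v/ (stop → fricative, matching a fricative); /q/ → [χ] before /z/ (stop → fricative, matching a fricative) — only manner changes, and always toward the following segment.
No alternation appears in [ʂəqqɛ], [reqce]: there the adjacent consonants already agree in manner (/q/ and /q/ are both stops; /q/ and /c/ are both stops), so these forms are consistent with the same rule.
Since the segment that changes precedes the conditioning segment, the assimilation is regressive.

regressive manner assimilation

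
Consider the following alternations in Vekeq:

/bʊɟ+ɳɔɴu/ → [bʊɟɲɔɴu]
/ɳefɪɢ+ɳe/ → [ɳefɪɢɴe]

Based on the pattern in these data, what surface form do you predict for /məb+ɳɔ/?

[məbmɔ]

The data show progressive place assimilation: /ɳ/ → [ɲ] after /ɟ/; /ɳ/ → [ɴ] after /ɢ/. In each pair only place changes, matching the preceding consonant, while manner and voice stay constant.
/ɳ/ is a voiced retroflex nasal. The preceding trigger /b/ is bilabial, so /ɳ/ must become bilabial as well.
The voiced bilabial nasal is [m], so /ɳ/ → [m].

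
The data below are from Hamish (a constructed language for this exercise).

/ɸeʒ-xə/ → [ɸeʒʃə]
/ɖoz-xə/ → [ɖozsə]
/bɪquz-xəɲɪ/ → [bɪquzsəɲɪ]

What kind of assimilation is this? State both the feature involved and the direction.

progressive place assimilation

Comparing underlying and surface forms, /x/ → [ʃ] is the alternation; the neighbouring /ʒ/ is constant.
/x/ is velar while /ʒ/ is postalveolar; the output [ʃ] is postalveolar, matching the trigger — so the feature that spreads is place.
Manner and voice are unchanged, so the assimilation is partial, not total.
Checking the remaining alternation: /x/ → [s] after /z/ (velar → alveolar, matching alveolar) — only place changes, and always toward the preceding segment.
The trigger is the preceding segment, so the direction is progressive (perseverative).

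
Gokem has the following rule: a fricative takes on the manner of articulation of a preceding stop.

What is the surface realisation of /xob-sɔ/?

[xobtɔ]

The rule targets /s/ (voiceless alveolar fricative), which sits after the trigger /b/ (stop).
Changing only its manner to stop gives [t] — the voiceless alveolar stop.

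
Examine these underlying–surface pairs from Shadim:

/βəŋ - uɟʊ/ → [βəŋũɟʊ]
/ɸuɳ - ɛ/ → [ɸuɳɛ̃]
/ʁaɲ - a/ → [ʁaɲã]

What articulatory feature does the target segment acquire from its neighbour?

nasality

The vowel /u/ surfaces as nasalised [ũ] next to the preceding nasal /ŋ/ — it has acquired the [+nasal] feature of its neighbour.
The other forms show the same pattern: /ɛ/ → [ɛ̃] after /ɳ/; /a/ → [ã] after /ɲ/ — each time a vowel is nasalised next to a preceding nasal.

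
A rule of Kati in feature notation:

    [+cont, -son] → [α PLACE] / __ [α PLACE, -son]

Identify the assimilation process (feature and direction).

regressive place assimilation

The rule copies the place features (abbreviated [PLACE]) from the environment onto the target, so the assimilating feature is place.
The conditioning segment sits to the right of the focus bar, meaning the trigger follows the segment that changes — regressive assimilation.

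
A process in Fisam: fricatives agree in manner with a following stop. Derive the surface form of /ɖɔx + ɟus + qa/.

[ɖɔkɟutqa]

The rule targets /x/ (voiceless velar fricative), which sits before the trigger /ɟ/ (stop).
The voiceless velar stop is [k], so /x/ → [k].
At the second juncture, /s/ likewise becomes [t] adjacent to /q/.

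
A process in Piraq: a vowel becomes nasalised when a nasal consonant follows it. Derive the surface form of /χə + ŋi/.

The vowel /ə/ is adjacent to the following nasal /ŋ/, so it acquires [+nasal] and surfaces as [ə̃].

[χə̃ŋi]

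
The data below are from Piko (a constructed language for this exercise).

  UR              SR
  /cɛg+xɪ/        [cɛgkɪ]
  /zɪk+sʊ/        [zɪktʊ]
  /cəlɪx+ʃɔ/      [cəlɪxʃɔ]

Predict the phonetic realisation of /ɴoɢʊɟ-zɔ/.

The data show progressive manner assimilation: /x/ → [k] after /g/; /s/ → [t] after /k/. In each pair only manner changes, matching the preceding consonant, while place and voice stay constant.
Nothing changes in [cəlɪxʃɔ]: there the adjacent consonants already agree in manner (/ʃ/ and /x/ are both fricatives), so this form is consistent with the same rule.
/z/ is a voiced alveolar fricative. The preceding trigger /ɟ/ is a stop, so /z/ must become a stop as well.
A voiced alveolar stop is [d], so the surface segment is [d].

[ɴoɢʊɟdɔ]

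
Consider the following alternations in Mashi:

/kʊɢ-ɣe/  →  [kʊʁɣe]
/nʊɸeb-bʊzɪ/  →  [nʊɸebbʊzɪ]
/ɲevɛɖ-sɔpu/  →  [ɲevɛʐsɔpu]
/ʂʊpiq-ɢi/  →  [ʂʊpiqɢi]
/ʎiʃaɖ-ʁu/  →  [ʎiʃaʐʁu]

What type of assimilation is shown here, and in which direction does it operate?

regressive manner assimilation

Underlying /ɢ/ is realised as [ʁ] next to /ɣ/; /ɣ/ itself does not change.
/ɢ/ is a stop while /ɣ/ is a fricative; the output [ʁ] is a fricative, matching the trigger — so the feature that spreads is manner.
Place and voice are unchanged, so the assimilation is partial, not total.
The other alternating forms pattern the same way: /ɖ/ → [ʐ] before /s/ (stop → fricative, matching a fricative); /ɖ/ → [ʐ] before /ʁ/ (stop → fricative, matching a fricative) — only manner changes, and always toward the following segment.
No alternation appears in [nʊɸebbʊzɪ], [ʂʊpiqɢi]: there the adjacent consonants already agree in manner (/b/ and /b/ are both stops; /q/ and /ɢ/ are both stops), so these forms are consistent with the same rule.
The trigger is the following segment, so the direction is regressive (anticipatory).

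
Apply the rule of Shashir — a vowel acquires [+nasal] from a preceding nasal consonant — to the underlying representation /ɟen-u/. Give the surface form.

The vowel /u/ is adjacent to the preceding nasal /n/, so it acquires [+nasal] and surfaces as [ũ].

[ɟenũ]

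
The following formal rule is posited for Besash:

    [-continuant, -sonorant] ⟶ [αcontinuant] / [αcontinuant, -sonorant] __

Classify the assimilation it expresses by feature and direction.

progressive manner assimilation

The rule copies [continuant] (continuancy) from the environment onto the target stops; since [±continuant] encodes the stop/fricative manner contrast, the assimilating dimension is manner.
The conditioning segment sits to the left of the focus bar, meaning the trigger precedes the segment that changes — progressive assimilation.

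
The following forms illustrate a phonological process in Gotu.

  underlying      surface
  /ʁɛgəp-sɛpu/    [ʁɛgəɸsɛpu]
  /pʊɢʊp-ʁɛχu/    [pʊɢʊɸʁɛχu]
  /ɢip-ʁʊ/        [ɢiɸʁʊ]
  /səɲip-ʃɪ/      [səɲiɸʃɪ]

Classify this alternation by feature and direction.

regressive manner assimilation

Comparing underlying and surface forms, /p/ → [ɸ] is the alternation; the neighbouring /s/ is constant.
/p/ is a stop while /s/ is a fricative; the output [ɸ] is a fricative, matching the trigger — so the feature that spreads is manner.
Place and voice are unchanged, so the assimilation is partial, not total.
Checking the remaining alternations: /p/ → [ɸ] before /ʁ/ (stop → fricative, matching a fricative); /p/ → [ɸ] before /ʃ/ (stop → fricative, matching a fricative) — only manner changes, and always toward the following segment.
The trigger is the following segment, so the direction is regressive (anticipatory).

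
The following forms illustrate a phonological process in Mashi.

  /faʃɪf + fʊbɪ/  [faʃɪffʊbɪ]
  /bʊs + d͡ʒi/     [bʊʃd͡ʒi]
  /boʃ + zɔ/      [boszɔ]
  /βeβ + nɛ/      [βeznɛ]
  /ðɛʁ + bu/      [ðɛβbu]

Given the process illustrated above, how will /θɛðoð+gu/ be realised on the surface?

The data show regressive place assimilation: /s/ → [ʃ] before /d͡ʒ/; /ʃ/ → [s] before /z/; /β/ → [z] before /n/; /ʁ/ → [β] before /b/. In each pair only place changes, matching the following consonant, while manner and voice stay constant.
Nothing changes in [faʃɪffʊbɪ]: there the adjacent consonants already agree in place (/f/ and /f/ are both labiodental), so this form is consistent with the same rule.
/ð/ is a voiced dental fricative. The following trigger /g/ is velar, so /ð/ must become velar as well.
A voiced velar fricative is [ɣ], so the surface segment is [ɣ].

[θɛðoɣgu]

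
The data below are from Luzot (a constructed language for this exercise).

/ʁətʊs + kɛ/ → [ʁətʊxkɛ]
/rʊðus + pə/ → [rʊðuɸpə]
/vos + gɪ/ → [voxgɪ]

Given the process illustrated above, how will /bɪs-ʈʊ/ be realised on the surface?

[bɪʂʈʊ]

The data show regressive place assimilation: /s/ → [x] before /k/; /s/ → [ɸ] before /p/; /s/ → [x] before /g/. In each pair only place changes, matching the following consonant, while manner and voice stay constant.
/s/ is a voiceless alveolar fricative. The following trigger /ʈ/ is retroflex, so /s/ must become retroflex as well.
The voiceless retroflex fricative is [ʂ], so /s/ → [ʂ].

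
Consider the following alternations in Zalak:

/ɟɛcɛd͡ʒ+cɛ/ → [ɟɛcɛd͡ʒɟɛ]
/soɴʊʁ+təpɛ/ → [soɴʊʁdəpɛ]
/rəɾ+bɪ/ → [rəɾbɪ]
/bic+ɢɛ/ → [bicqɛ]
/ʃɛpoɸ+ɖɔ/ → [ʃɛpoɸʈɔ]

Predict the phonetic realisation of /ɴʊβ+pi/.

The data show progressive voicing assimilation: /c/ → [ɟ] after /d͡ʒ/; /t/ → [d] after /ʁ/; /ɢ/ → [q] after /c/; /ɖ/ → [ʈ] after /ɸ/. In each pair only voicing changes, matching the preceding consonant, while place and manner stay constant.
No alternation appears in [rəɾbɪ]: there the adjacent consonants already agree in voicing (/b/ and /ɾ/ are both voiced), so this form is consistent with the same rule.
/p/ is a voiceless bilabial stop. The preceding trigger /β/ is voiced, so /p/ must become voiced as well.
The voiced bilabial stop is [b], so /p/ → [b].

[ɴʊβbi]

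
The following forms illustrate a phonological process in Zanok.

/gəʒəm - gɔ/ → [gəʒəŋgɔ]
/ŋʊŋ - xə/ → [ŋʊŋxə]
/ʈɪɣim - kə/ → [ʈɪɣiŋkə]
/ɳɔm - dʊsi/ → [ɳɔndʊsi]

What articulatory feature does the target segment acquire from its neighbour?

Comparing underlying and surface forms, /m/ → [ŋ] is the alternation; the neighbouring /g/ is constant.
The change bilabial → velar matches the place of the following /g/, identifying this as place assimilation.
The same holds elsewhere in the data: /m/ → [ŋ] before /k/ (bilabial → velar, matching velar); /m/ → [n] before /d/ (bilabial → alveolar, matching alveolar) — only place changes, and always toward the following segment.
Nothing changes in [ŋʊŋxə]: there the adjacent consonants already agree in place (/ŋ/ and /x/ are both velar), so this form is consistent with the same rule.

place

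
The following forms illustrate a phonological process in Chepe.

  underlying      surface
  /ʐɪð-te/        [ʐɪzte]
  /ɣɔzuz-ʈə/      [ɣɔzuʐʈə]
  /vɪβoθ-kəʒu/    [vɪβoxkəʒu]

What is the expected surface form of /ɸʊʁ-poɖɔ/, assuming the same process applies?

The data show regressive place assimilation: /ð/ → [z] before /t/; /z/ → [ʐ] before /ʈ/; /θ/ → [x] before /k/. In each pair only place changes, matching the following consonant, while manner and voice stay constant.
/ʁ/ is a voiced uvular fricative. The following trigger /p/ is bilabial, so /ʁ/ must become bilabial as well.
Changing only its place to bilabial gives [β] — the voiced bilabial fricative.

[ɸʊβpoɖɔ]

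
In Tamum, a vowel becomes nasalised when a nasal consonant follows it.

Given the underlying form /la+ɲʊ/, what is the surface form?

/a/ sits next to the nasal /ɲ/ and is therefore nasalised to [ã].

[lãɲʊ]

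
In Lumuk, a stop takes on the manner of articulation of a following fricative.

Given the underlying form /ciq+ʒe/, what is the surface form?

The rule targets /q/ (voiceless uvular stop), which sits before the trigger /ʒ/ (fricative).
The voiceless uvular fricative is [χ], so /q/ → [χ].

[ciχʒe]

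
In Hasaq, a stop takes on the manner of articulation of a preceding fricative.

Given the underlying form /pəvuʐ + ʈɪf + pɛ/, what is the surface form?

/ʈ/ is a voiceless retroflex stop. The preceding trigger /ʐ/ is a fricative, so /ʈ/ must become a fricative as well.
Changing only its manner to fricative gives [ʂ] — the voiceless retroflex fricative.
The same rule applies at the second boundary: /p/ → [ɸ] next to /f/.

[pəvuʐʂɪfɸɛ]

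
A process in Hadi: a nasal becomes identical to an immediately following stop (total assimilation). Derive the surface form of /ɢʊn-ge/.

[ɢʊgge]

/n/ is the segment targeted by the rule; it sits immediately before /g/, so it assimilates completely and surfaces as [g].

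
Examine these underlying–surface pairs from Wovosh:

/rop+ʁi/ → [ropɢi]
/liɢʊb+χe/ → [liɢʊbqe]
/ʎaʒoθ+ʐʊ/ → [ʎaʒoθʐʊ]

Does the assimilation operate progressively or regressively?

The segment that alternates is /ʁ/, which surfaces as [ɢ] when adjacent to /p/.
/ʁ/ is a fricative while /p/ is a stop; the output [ɢ] is a stop, matching the trigger — so the feature that spreads is manner.
The other alternating form patterns the same way: /χ/ → [q] after /b/ (fricative → stop, matching a stop) — only manner changes, and always toward the preceding segment.
No alternation appears in [ʎaʒoθʐʊ]: there the adjacent consonants already agree in manner (/ʐ/ and /θ/ are both fricatives), so this form is consistent with the same rule.
The trigger is the preceding segment, so the direction is progressive (perseverative).

progressive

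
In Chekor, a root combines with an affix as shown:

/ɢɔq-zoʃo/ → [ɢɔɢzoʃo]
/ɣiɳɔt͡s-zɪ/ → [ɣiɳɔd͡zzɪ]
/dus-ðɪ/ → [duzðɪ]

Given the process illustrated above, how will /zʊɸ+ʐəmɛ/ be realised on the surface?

[zʊβʐəmɛ]

The data show regressive voicing assimilation: /q/ → [ɢ] before /z/; /t͡s/ → [d͡z] before /z/; /s/ → [z] before /ð/. In each pair only voicing changes, matching the following consonant, while place and manner stay constant.
The rule targets /ɸ/ (voiceless bilabial fricative), which sits before the trigger /ʐ/ (voiced).
A voiced bilabial fricative is [β], so the surface segment is [β].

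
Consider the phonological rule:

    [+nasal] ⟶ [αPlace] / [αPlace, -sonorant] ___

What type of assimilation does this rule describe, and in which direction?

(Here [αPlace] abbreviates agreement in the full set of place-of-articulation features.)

The rule copies the place features (abbreviated [Place]) from the environment onto the target, so the assimilating feature is place.
Since the environment is written before the underscore, the trigger precedes the target; the direction is progressive.

progressive place assimilation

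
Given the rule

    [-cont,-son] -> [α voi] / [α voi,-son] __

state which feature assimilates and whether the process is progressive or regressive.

The rule copies [voi] from the environment onto the target, so the assimilating feature is voicing.
The conditioning segment sits to the left of the focus bar, meaning the trigger precedes the segment that changes — progressive assimilation.

progressive voicing assimilation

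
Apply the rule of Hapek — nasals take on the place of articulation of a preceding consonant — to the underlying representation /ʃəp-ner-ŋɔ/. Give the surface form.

[ʃəpmernɔ]

The rule targets /n/ (voiced alveolar nasal), which sits after the trigger /p/ (bilabial).
A voiced bilabial nasal is [m], so the surface segment is [m].
The same rule applies at the second boundary: /ŋ/ → [n] next to /r/.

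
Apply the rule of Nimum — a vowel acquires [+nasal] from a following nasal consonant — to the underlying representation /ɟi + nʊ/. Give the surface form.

[ɟĩnʊ]

/i/ sits next to the nasal /n/ and is therefore nasalised to [ĩ].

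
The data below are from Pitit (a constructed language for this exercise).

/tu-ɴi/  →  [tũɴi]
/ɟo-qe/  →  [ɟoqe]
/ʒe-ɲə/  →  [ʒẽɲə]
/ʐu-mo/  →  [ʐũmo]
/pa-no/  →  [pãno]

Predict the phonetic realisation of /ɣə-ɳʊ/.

The data show regressive nasality assimilation (vowel nasalisation): /u/ → [ũ] before /ɴ/; /e/ → [ẽ] before /ɲ/; /u/ → [ũ] before /m/; /a/ → [ã] before /n/ — a vowel is nasalised by an immediately following nasal consonant.
No change occurs in [ɟoqe] because the vowel at the boundary is adjacent to an oral consonant, not a nasal (/o/ next to /q/).
The vowel /ə/ is adjacent to the following nasal /ɳ/, so it acquires [+nasal] and surfaces as [ə̃].

[ɣə̃ɳʊ]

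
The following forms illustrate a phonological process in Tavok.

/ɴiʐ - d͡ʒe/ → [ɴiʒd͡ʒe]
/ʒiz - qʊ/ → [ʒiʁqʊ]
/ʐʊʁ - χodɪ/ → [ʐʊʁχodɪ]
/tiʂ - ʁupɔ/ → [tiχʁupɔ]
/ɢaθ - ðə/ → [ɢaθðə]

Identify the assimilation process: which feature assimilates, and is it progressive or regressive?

regressive place assimilation

Underlying /ʐ/ is realised as [ʒ] next to /d͡ʒ/; /d͡ʒ/ itself does not change.
The change retroflex → postalveolar matches the place of the following /d͡ʒ/, identifying this as place assimilation.
Manner and voice are unchanged, so the assimilation is partial, not total.
The same holds elsewhere in the data: /z/ → [ʁ] before /q/ (alveolar → uvular, matching uvular); /ʂ/ → [χ] before /ʁ/ (retroflex → uvular, matching uvular) — only place changes, and always toward the following segment.
Nothing changes in [ʐʊʁχodɪ], [ɢaθðə]: there the adjacent consonants already agree in place (/ʁ/ and /χ/ are both uvular; /θ/ and /ð/ are both dental), so these forms are consistent with the same rule.
The trigger is the following segment, so the direction is regressive (anticipatory).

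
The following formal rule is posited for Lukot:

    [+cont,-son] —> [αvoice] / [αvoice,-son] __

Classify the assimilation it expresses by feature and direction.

The rule copies [voice] from the environment onto the target, so the assimilating feature is voicing.
The conditioning segment sits to the left of the focus bar, meaning the trigger precedes the segment that changes — progressive assimilation.

progressive voicing assimilation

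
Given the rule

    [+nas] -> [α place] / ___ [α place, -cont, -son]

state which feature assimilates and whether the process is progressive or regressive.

regressive place assimilation

The shared variable α links the value of the place features (abbreviated [place]) on the target to the same value on the neighbouring segment, so place is the feature that assimilates.
The conditioning segment sits to the right of the focus bar, meaning the trigger follows the segment that changes — regressive assimilation.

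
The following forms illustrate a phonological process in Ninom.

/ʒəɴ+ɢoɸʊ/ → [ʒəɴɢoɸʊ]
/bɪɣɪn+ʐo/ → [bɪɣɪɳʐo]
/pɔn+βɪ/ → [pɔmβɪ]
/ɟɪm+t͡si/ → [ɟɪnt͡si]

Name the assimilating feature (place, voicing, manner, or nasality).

The segment that alternates is /n/, which surfaces as [ɳ] when adjacent to /ʐ/.
/n/ is alveolar while /ʐ/ is retroflex; the output [ɳ] is retroflex, matching the trigger — so the feature that spreads is place.
The other alternating forms pattern the same way: /n/ → [m] before /β/ (alveolar → bilabial, matching bilabial); /m/ → [n] before /t͡s/ (bilabial → alveolar, matching alveolar) — only place changes, and always toward the following segment.
No alternation appears in [ʒəɴɢoɸʊ]: there the adjacent consonants already agree in place (/ɴ/ and /ɢ/ are both uvular), so this form is consistent with the same rule.

place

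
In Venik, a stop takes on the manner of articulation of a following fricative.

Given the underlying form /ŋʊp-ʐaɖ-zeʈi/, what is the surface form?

/p/ is a voiceless bilabial stop. The following trigger /ʐ/ is a fricative, so /p/ must become a fricative as well.
Changing only its manner to fricative gives [ɸ] — the voiceless bilabial fricative.
At the second juncture, /ɖ/ likewise becomes [ʐ] adjacent to /z/.

[ŋʊɸʐaʐzeʈi]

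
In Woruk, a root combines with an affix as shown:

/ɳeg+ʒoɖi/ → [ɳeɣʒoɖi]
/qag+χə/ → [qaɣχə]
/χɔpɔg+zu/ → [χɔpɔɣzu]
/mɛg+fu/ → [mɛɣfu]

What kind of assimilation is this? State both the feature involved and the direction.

Comparing underlying and surface forms, /g/ → [ɣ] is the alternation; the neighbouring /ʒ/ is constant.
The change stop → fricative matches the manner of the following /ʒ/, identifying this as manner assimilation.
Place and voice are unchanged, so the assimilation is partial, not total.
The same holds elsewhere in the data: /g/ → [ɣ] before /χ/ (stop → fricative, matching a fricative); /g/ → [ɣ] before /z/ (stop → fricative, matching a fricative); /g/ → [ɣ] before /f/ (stop → fricative, matching a fricative) — only manner changes, and always toward the following segment.
The trigger is the following segment, so the direction is regressive (anticipatory).

regressive manner assimilation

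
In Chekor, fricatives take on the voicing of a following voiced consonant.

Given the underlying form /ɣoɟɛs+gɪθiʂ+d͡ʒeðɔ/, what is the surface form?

/s/ is a voiceless alveolar fricative. The following trigger /g/ is voiced, so /s/ must become voiced as well.
The voiced alveolar fricative is [z], so /s/ → [z].
At the second juncture, /ʂ/ likewise becomes [ʐ] adjacent to /d͡ʒ/.

[ɣoɟɛzgɪθiʐd͡ʒeðɔ]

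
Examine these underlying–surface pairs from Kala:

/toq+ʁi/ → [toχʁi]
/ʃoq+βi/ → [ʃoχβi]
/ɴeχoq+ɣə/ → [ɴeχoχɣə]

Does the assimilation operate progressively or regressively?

regressive

Underlying /q/ is realised as [χ] next to /ʁ/; /ʁ/ itself does not change.
/q/ is a stop while /ʁ/ is a fricative; the output [χ] is a fricative, matching the trigger — so the feature that spreads is manner.
Checking the remaining alternations: /q/ → [χ] before /β/ (stop → fricative, matching a fricative); /q/ → [χ] before /ɣ/ (stop → fricative, matching a fricative) — only manner changes, and always toward the following segment.
Since the segment that changes precedes the conditioning segment, the assimilation is regressive.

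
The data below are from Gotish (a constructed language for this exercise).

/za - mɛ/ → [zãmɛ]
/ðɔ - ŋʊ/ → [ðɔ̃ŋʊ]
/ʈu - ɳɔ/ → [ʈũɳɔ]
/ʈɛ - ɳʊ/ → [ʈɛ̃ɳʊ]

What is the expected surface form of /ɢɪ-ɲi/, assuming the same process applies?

The data show regressive nasality assimilation (vowel nasalisation): /a/ → [ã] before /m/; /ɔ/ → [ɔ̃] before /ŋ/; /u/ → [ũ] before /ɳ/; /ɛ/ → [ɛ̃] before /ɳ/ — a vowel is nasalised by an immediately following nasal consonant.
The vowel /ɪ/ is adjacent to the following nasal /ɲ/, so it acquires [+nasal] and surfaces as [ɪ̃].

[ɢɪ̃ɲi]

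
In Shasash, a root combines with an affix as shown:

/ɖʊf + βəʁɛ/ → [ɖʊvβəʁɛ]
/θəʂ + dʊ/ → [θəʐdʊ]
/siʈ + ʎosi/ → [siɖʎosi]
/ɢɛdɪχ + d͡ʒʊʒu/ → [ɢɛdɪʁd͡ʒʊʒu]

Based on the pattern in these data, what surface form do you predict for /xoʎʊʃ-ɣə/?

[xoʎʊʒɣə]

The data show regressive voicing assimilation: /f/ → [v] before /β/; /ʂ/ → [ʐ] before /d/; /ʈ/ → [ɖ] before /ʎ/; /χ/ → [ʁ] before /d͡ʒ/. In each pair only voicing changes, matching the following consonant, while place and manner stay constant.
The rule targets /ʃ/ (voiceless postalveolar fricative), which sits before the trigger /ɣ/ (voiced).
Changing only its voicing to voiced gives [ʒ] — the voiced postalveolar fricative.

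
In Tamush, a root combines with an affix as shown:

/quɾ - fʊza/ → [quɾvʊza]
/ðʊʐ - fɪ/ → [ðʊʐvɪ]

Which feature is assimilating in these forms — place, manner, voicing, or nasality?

The segment that alternates is /f/, which surfaces as [v] when adjacent to /ɾ/.
/f/ is voiceless while /ɾ/ is voiced; the output [v] is voiced, matching the trigger — so the feature that spreads is voicing.
The other alternating form patterns the same way: /f/ → [v] after /ʐ/ (voiceless → voiced, matching voiced) — only voicing changes, and always toward the preceding segment.

voicing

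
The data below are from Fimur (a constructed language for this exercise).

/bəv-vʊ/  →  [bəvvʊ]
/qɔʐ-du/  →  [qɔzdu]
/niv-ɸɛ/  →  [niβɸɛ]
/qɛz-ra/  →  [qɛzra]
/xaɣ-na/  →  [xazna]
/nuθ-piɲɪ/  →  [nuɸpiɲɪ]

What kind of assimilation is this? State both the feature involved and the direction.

The segment that alternates is /ʐ/, which surfaces as [z] when adjacent to /d/.
/ʐ/ is retroflex while /d/ is alveolar; the output [z] is alveolar, matching the trigger — so the feature that spreads is place.
Manner and voice are unchanged, so the assimilation is partial, not total.
Checking the remaining alternations: /v/ → [β] before /ɸ/ (labiodental → bilabial, matching bilabial); /ɣ/ → [z] before /n/ (velar → alveolar, matching alveolar); /θ/ → [ɸ] before /p/ (dental → bilabial, matching bilabial) — only place changes, and always toward the following segment.
Nothing changes in [bəvvʊ], [qɛzra]: there the adjacent consonants already agree in place (/v/ and /v/ are both labiodental; /z/ and /r/ are both alveolar), so these forms are consistent with the same rule.
The trigger is the following segment, so the direction is regressive (anticipatory).

regressive place assimilation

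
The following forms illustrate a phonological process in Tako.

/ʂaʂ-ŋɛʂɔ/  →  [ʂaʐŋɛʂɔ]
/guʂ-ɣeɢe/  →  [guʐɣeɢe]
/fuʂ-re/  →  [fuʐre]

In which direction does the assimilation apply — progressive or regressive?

regressive

Comparing underlying and surface forms, /ʂ/ → [ʐ] is the alternation; the neighbouring /ŋ/ is constant.
The change voiceless → voiced matches the voicing of the following /ŋ/, identifying this as voicing assimilation.
The other alternating forms pattern the same way: /ʂ/ → [ʐ] before /ɣ/ (voiceless → voiced, matching voiced); /ʂ/ → [ʐ] before /r/ (voiceless → voiced, matching voiced) — only voicing changes, and always toward the following segment.
Since the segment that changes precedes the conditioning segment, the assimilation is regressive.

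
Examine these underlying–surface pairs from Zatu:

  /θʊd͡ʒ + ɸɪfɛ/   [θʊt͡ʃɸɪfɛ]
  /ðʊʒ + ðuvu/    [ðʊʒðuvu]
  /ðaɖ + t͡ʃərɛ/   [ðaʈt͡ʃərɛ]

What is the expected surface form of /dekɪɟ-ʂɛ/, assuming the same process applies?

The data show regressive voicing assimilation: /d͡ʒ/ → [t͡ʃ] before /ɸ/; /ɖ/ → [ʈ] before /t͡ʃ/. In each pair only voicing changes, matching the following consonant, while place and manner stay constant.
No alternation appears in [ðʊʒðuvu]: there the adjacent consonants already agree in voicing (/ʒ/ and /ð/ are both voiced), so this form is consistent with the same rule.
The rule targets /ɟ/ (voiced palatal stop), which sits before the trigger /ʂ/ (voiceless).
The voiceless palatal stop is [c], so /ɟ/ → [c].

[dekɪcʂɛ]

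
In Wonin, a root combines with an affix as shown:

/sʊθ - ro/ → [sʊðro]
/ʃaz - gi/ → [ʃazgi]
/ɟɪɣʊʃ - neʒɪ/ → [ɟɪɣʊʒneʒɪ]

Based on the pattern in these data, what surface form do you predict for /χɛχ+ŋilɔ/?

[χɛʁŋilɔ]

The data show regressive voicing assimilation: /θ/ → [ð] before /r/; /ʃ/ → [ʒ] before /n/. In each pair only voicing changes, matching the following consonant, while place and manner stay constant.
No alternation appears in [ʃazgi]: there the adjacent consonants already agree in voicing (/z/ and /g/ are both voiced), so this form is consistent with the same rule.
The rule targets /χ/ (voiceless uvular fricative), which sits before the trigger /ŋ/ (voiced).
Changing only its voicing to voiced gives [ʁ] — the voiced uvular fricative.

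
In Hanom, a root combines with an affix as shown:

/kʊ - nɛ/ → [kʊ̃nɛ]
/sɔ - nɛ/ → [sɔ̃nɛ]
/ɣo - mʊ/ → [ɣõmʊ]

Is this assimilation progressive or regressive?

regressive

The vowel /ʊ/ surfaces as nasalised [ʊ̃] next to the following nasal /n/ — it has acquired the [+nasal] feature of its neighbour.
Likewise in the remaining data: /ɔ/ → [ɔ̃] before /n/; /o/ → [õ] before /m/ — each time a vowel is nasalised next to a following nasal.
Because the conditioning nasal is to the right of the vowel that changes, the process is regressive (anticipatory).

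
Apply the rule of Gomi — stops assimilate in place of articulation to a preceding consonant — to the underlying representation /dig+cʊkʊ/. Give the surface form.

[digkʊkʊ]

/c/ is a voiceless palatal stop. The preceding trigger /g/ is velar, so /c/ must become velar as well.
Changing only its place to velar gives [k] — the voiceless velar stop.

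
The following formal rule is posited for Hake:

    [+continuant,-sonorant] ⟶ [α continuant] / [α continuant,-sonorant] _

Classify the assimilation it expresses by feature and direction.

The shared variable α links the value of [continuant] on the target to that of the neighbouring obstruent. [continuant] distinguishes stops from fricatives — a manner-of-articulation feature — so this is manner assimilation.
Since the environment is written before the underscore, the trigger precedes the target; the direction is progressive.

progressive manner assimilation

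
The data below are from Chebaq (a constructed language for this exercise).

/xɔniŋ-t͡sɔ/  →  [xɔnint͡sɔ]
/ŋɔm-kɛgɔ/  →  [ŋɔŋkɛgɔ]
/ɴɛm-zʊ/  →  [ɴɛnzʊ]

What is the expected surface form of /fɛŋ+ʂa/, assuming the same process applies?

[fɛɳʂa]

The data show regressive place assimilation: /ŋ/ → [n] before /t͡s/; /m/ → [ŋ] before /k/; /m/ → [n] before /z/. In each pair only place changes, matching the following consonant, while manner and voice stay constant.
The rule targets /ŋ/ (voiced velar nasal), which sits before the trigger /ʂ/ (retroflex).
Changing only its place to retroflex gives [ɳ] — the voiced retroflex nasal.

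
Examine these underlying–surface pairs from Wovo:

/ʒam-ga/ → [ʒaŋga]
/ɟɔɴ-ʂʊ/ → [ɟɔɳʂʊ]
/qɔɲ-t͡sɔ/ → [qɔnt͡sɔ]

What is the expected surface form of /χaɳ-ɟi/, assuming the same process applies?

[χaɲɟi]

The data show regressive place assimilation: /m/ → [ŋ] before /g/; /ɴ/ → [ɳ] before /ʂ/; /ɲ/ → [n] before /t͡s/. In each pair only place changes, matching the following consonant, while manner and voice stay constant.
The rule targets /ɳ/ (voiced retroflex nasal), which sits before the trigger /ɟ/ (palatal).
Changing only its place to palatal gives [ɲ] — the voiced palatal nasal.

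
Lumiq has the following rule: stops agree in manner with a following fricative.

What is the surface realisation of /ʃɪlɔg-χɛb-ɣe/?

The rule targets /g/ (voiced velar stop), which sits before the trigger /χ/ (fricative).
The voiced velar fricative is [ɣ], so /g/ → [ɣ].
The same rule applies at the second boundary: /b/ → [β] next to /ɣ/.

[ʃɪlɔɣχɛβɣe]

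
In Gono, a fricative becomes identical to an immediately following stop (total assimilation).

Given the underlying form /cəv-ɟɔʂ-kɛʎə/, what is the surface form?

[cəɟɟɔkkɛʎə]

/v/ is the segment targeted by the rule; it sits immediately before /ɟ/, so it assimilates completely and surfaces as [ɟ].
The same rule applies at the second boundary: /ʂ/ → [k] next to /k/.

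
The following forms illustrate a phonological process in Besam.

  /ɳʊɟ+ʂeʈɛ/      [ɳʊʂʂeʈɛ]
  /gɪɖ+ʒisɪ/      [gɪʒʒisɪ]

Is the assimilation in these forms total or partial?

The segment that alternates is /ɟ/, which surfaces as [ʂ] when adjacent to /ʂ/.
The output [ʂ] is identical to the trigger /ʂ/ — every feature (place, manner, voicing) has been copied — so this is total assimilation.
The other form behaves the same way: /ɖ/ → [ʒ] before /ʒ/ — in each case the output is a copy of the following consonant.

total assimilation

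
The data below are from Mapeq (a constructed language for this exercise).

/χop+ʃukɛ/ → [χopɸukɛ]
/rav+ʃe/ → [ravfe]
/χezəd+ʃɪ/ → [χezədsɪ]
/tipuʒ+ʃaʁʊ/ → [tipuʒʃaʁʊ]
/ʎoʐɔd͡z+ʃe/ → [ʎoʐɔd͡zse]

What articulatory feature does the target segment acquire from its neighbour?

Underlying /ʃ/ is realised as [ɸ] next to /p/; /p/ itself does not change.
/ʃ/ is postalveolar while /p/ is bilabial; the output [ɸ] is bilabial, matching the trigger — so the feature that spreads is place.
The other alternating forms pattern the same way: /ʃ/ → [f] after /v/ (postalveolar → labiodental, matching labiodental); /ʃ/ → [s] after /d/ (postalveolar → alveolar, matching alveolar); /ʃ/ → [s] after /d͡z/ (postalveolar → alveolar, matching alveolar) — only place changes, and always toward the preceding segment.
Nothing changes in [tipuʒʃaʁʊ]: there the adjacent consonants already agree in place (/ʃ/ and /ʒ/ are both postalveolar), so this form is consistent with the same rule.

place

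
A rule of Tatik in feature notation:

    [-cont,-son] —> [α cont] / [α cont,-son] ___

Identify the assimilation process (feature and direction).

progressive manner assimilation

The rule copies [cont] (continuancy) from the environment onto the target stops; since [±cont] encodes the stop/fricative manner contrast, the assimilating dimension is manner.
Since the environment is written before the underscore, the trigger precedes the target; the direction is progressive.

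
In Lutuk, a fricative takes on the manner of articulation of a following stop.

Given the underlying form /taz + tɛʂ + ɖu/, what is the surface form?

/z/ is a voiced alveolar fricative. The following trigger /t/ is a stop, so /z/ must become a stop as well.
A voiced alveolar stop is [d], so the surface segment is [d].
The same rule applies at the second boundary: /ʂ/ → [ʈ] next to /ɖ/.

[tadtɛʈɖu]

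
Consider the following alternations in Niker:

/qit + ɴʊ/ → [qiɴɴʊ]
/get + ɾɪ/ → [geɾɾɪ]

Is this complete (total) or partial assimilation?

total assimilation

The segment that alternates is /t/, which surfaces as [ɴ] when adjacent to /ɴ/.
The output [ɴ] is identical to the trigger /ɴ/ — every feature (place, manner, voicing) has been copied — so this is total assimilation.
The other form behaves the same way: /t/ → [ɾ] before /ɾ/ — in each case the output is a copy of the following consonant.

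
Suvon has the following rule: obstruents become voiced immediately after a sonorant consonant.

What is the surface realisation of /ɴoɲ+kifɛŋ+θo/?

[ɴoɲgifɛŋðo]

The rule targets /k/ (voiceless velar stop), which sits after the trigger /ɲ/ (voiced).
Changing only its voicing to voiced gives [g] — the voiced velar stop.
At the second juncture, /θ/ likewise becomes [ð] adjacent to /ŋ/.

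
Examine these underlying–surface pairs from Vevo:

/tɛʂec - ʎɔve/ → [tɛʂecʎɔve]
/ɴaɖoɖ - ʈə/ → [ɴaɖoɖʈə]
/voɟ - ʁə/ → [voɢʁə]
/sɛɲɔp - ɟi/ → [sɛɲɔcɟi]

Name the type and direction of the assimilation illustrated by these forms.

regressive place assimilation

The segment that alternates is /ɟ/, which surfaces as [ɢ] when adjacent to /ʁ/.
The change palatal → uvular matches the place of the following /ʁ/, identifying this as place assimilation.
Manner and voice are unchanged, so the assimilation is partial, not total.
The same holds elsewhere in the data: /p/ → [c] before /ɟ/ (bilabial → palatal, matching palatal) — only place changes, and always toward the following segment.
Nothing changes in [tɛʂecʎɔve], [ɴaɖoɖʈə]: there the adjacent consonants already agree in place (/c/ and /ʎ/ are both palatal; /ɖ/ and /ʈ/ are both retroflex), so these forms are consistent with the same rule.
The trigger is the following segment, so the direction is regressive (anticipatory).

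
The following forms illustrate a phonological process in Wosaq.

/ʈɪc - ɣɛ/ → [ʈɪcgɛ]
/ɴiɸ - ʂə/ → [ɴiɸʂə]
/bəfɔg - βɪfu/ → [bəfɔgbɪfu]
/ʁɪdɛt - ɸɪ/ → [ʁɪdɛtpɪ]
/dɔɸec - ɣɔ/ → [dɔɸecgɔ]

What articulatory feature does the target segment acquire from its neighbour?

manner

Underlying /ɣ/ is realised as [g] next to /c/; /c/ itself does not change.
/ɣ/ is a fricative while /c/ is a stop; the output [g] is a stop, matching the trigger — so the feature that spreads is manner.
Checking the remaining alternations: /β/ → [b] after /g/ (fricative → stop, matching a stop); /ɸ/ → [p] after /t/ (fricative → stop, matching a stop) — only manner changes, and always toward the preceding segment.
No alternation appears in [ɴiɸʂə]: there the adjacent consonants already agree in manner (/ʂ/ and /ɸ/ are both fricatives), so this form is consistent with the same rule.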